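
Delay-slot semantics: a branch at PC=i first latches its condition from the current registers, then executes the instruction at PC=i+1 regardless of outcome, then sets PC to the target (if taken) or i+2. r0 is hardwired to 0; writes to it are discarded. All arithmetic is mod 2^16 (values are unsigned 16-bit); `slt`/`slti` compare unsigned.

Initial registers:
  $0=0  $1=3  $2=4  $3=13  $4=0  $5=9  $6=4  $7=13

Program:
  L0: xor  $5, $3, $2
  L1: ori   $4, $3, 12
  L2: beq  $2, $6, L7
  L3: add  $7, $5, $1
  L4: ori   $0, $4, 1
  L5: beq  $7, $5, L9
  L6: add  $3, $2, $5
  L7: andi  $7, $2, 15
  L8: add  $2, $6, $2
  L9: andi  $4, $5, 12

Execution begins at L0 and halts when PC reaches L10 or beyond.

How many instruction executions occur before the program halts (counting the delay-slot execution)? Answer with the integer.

#0 xor  $5, $3, $2 ; 0/3/4/13/0/9/4/13
#1 ori   $4, $3, 12 ; 0/3/4/13/13/9/4/13
#2 beq  $2, $6, L7 ; 0/3/4/13/13/9/4/13 ; →target
#3 add  $7, $5, $1 ; 0/3/4/13/13/9/4/12
#7 andi  $7, $2, 15 ; 0/3/4/13/13/9/4/4
#8 add  $2, $6, $2 ; 0/3/8/13/13/9/4/4
#9 andi  $4, $5, 12 ; 0/3/8/13/8/9/4/4

7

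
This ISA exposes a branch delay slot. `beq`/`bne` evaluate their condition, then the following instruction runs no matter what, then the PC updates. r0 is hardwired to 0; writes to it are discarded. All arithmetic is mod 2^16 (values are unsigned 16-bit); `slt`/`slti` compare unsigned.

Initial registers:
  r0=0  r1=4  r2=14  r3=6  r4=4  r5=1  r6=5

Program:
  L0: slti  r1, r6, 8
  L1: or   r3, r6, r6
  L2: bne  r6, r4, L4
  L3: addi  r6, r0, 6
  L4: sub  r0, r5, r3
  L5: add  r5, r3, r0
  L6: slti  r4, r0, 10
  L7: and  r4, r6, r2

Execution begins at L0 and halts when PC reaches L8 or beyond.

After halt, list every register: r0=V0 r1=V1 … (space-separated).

r0=0 r1=1 r2=14 r3=5 r4=6 r5=5 r6=6

[0] slti  r1, r6, 8  →  {r0:0, r1:1, r2:14, r3:6, r4:4, r5:1, r6:5}
[1] or   r3, r6, r6  →  {r0:0, r1:1, r2:14, r3:5, r4:4, r5:1, r6:5}
[2] bne  r6, r4, L4  →  {r0:0, r1:1, r2:14, r3:5, r4:4, r5:1, r6:5}  ⟨branch taken⟩
[3] addi  r6, r0, 6  →  {r0:0, r1:1, r2:14, r3:5, r4:4, r5:1, r6:6}
[4] sub  r0, r5, r3  →  {r0:0, r1:1, r2:14, r3:5, r4:4, r5:1, r6:6}
[5] add  r5, r3, r0  →  {r0:0, r1:1, r2:14, r3:5, r4:4, r5:5, r6:6}
[6] slti  r4, r0, 10  →  {r0:0, r1:1, r2:14, r3:5, r4:1, r5:5, r6:6}
[7] and  r4, r6, r2  →  {r0:0, r1:1, r2:14, r3:5, r4:6, r5:5, r6:6}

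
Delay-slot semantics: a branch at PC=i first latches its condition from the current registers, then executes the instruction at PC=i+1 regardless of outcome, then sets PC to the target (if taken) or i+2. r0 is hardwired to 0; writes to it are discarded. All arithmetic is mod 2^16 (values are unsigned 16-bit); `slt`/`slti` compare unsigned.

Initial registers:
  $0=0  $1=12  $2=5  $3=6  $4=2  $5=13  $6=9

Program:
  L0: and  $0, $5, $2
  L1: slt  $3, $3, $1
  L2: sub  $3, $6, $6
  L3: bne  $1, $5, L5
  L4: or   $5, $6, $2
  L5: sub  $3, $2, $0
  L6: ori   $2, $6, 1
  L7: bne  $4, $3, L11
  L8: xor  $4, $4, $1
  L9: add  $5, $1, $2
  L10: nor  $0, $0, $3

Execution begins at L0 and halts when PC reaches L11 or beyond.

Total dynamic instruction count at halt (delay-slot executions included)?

9

#0 and  $0, $5, $2 ; 0/12/5/6/2/13/9
#1 slt  $3, $3, $1 ; 0/12/5/1/2/13/9
#2 sub  $3, $6, $6 ; 0/12/5/0/2/13/9
#3 bne  $1, $5, L5 ; 0/12/5/0/2/13/9 ; →target
#4 or   $5, $6, $2 ; 0/12/5/0/2/13/9
#5 sub  $3, $2, $0 ; 0/12/5/5/2/13/9
#6 ori   $2, $6, 1 ; 0/12/9/5/2/13/9
#7 bne  $4, $3, L11 ; 0/12/9/5/2/13/9 ; →target
#8 xor  $4, $4, $1 ; 0/12/9/5/14/13/9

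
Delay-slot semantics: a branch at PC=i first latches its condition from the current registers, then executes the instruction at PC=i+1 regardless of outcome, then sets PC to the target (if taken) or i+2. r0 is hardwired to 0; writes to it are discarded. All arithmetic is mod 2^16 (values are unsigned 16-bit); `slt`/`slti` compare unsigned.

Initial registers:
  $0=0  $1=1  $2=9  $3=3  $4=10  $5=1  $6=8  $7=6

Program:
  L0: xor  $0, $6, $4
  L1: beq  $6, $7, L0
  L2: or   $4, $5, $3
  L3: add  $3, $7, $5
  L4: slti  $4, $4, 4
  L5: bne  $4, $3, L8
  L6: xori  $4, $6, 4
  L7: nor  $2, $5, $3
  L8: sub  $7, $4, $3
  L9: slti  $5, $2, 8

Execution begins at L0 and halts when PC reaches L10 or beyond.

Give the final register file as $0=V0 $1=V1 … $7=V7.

$0=0 $1=1 $2=9 $3=7 $4=12 $5=0 $6=8 $7=5

#0 xor  $0, $6, $4 ; 0/1/9/3/10/1/8/6
#1 beq  $6, $7, L0 ; 0/1/9/3/10/1/8/6 ; →fallthru
#2 or   $4, $5, $3 ; 0/1/9/3/3/1/8/6
#3 add  $3, $7, $5 ; 0/1/9/7/3/1/8/6
#4 slti  $4, $4, 4 ; 0/1/9/7/1/1/8/6
#5 bne  $4, $3, L8 ; 0/1/9/7/1/1/8/6 ; →target
#6 xori  $4, $6, 4 ; 0/1/9/7/12/1/8/6
#8 sub  $7, $4, $3 ; 0/1/9/7/12/1/8/5
#9 slti  $5, $2, 8 ; 0/1/9/7/12/0/8/5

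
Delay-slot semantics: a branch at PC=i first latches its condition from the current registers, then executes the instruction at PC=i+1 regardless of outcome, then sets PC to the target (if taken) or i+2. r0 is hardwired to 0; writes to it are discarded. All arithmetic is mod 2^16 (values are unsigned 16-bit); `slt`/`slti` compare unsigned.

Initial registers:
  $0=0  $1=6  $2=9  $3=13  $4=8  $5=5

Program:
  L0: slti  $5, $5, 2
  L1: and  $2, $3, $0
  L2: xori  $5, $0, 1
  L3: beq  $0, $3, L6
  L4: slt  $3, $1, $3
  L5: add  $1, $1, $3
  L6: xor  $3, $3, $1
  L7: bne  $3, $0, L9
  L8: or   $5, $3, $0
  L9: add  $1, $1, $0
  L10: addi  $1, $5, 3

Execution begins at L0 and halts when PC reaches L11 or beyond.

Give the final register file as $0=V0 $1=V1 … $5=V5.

  step pc=0: slti  $5, $5, 2  regs=(0,6,9,13,8,0)
  step pc=1: and  $2, $3, $0  regs=(0,6,0,13,8,0)
  step pc=2: xori  $5, $0, 1  regs=(0,6,0,13,8,1)
  step pc=3: beq  $0, $3, L6  cond=F  regs=(0,6,0,13,8,1)
  step pc=4: slt  $3, $1, $3  regs=(0,6,0,1,8,1)
  step pc=5: add  $1, $1, $3  regs=(0,7,0,1,8,1)
  step pc=6: xor  $3, $3, $1  regs=(0,7,0,6,8,1)
  step pc=7: bne  $3, $0, L9  cond=T  regs=(0,7,0,6,8,1)
  step pc=8: or   $5, $3, $0  regs=(0,7,0,6,8,6)
  step pc=9: add  $1, $1, $0  regs=(0,7,0,6,8,6)
  step pc=10: addi  $1, $5, 3  regs=(0,9,0,6,8,6)

$0=0 $1=9 $2=0 $3=6 $4=8 $5=6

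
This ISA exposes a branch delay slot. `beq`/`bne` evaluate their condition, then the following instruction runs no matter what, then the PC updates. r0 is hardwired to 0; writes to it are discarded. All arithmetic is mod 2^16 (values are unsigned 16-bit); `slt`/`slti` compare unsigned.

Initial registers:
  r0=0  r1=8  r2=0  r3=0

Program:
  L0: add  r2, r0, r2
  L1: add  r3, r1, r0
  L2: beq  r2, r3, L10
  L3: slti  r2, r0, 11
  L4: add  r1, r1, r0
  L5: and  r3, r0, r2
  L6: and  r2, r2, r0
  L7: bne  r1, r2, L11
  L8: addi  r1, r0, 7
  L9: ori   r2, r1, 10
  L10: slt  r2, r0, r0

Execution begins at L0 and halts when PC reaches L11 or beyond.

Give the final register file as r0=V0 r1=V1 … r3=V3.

r0=0 r1=7 r2=0 r3=0

PC=0  add  r2, r0, r2        | r0=0 r1=8 r2=0 r3=0
PC=1  add  r3, r1, r0        | r0=0 r1=8 r2=0 r3=8
PC=2  beq  r2, r3, L10       | r0=0 r1=8 r2=0 r3=8  [not taken]
PC=3  slti  r2, r0, 11       | r0=0 r1=8 r2=1 r3=8
PC=4  add  r1, r1, r0        | r0=0 r1=8 r2=1 r3=8
PC=5  and  r3, r0, r2        | r0=0 r1=8 r2=1 r3=0
PC=6  and  r2, r2, r0        | r0=0 r1=8 r2=0 r3=0
PC=7  bne  r1, r2, L11       | r0=0 r1=8 r2=0 r3=0  [TAKEN]
PC=8  addi  r1, r0, 7        | r0=0 r1=7 r2=0 r3=0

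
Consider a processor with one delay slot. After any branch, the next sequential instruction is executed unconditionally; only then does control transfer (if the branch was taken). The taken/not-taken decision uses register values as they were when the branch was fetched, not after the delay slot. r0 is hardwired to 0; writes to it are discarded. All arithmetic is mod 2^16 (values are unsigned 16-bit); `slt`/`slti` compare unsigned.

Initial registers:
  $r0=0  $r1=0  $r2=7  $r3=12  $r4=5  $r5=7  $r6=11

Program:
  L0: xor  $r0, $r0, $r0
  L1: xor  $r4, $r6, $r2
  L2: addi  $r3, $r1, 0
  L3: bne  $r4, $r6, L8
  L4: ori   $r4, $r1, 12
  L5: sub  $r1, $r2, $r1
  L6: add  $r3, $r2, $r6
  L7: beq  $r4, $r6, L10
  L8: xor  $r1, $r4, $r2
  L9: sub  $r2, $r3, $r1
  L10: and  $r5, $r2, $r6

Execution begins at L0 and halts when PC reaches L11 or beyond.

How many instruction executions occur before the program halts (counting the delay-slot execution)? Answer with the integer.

#0 xor  $r0, $r0, $r0 ; 0/0/7/12/5/7/11
#1 xor  $r4, $r6, $r2 ; 0/0/7/12/12/7/11
#2 addi  $r3, $r1, 0 ; 0/0/7/0/12/7/11
#3 bne  $r4, $r6, L8 ; 0/0/7/0/12/7/11 ; →target
#4 ori   $r4, $r1, 12 ; 0/0/7/0/12/7/11
#8 xor  $r1, $r4, $r2 ; 0/11/7/0/12/7/11
#9 sub  $r2, $r3, $r1 ; 0/11/65525/0/12/7/11
#10 and  $r5, $r2, $r6 ; 0/11/65525/0/12/1/11

8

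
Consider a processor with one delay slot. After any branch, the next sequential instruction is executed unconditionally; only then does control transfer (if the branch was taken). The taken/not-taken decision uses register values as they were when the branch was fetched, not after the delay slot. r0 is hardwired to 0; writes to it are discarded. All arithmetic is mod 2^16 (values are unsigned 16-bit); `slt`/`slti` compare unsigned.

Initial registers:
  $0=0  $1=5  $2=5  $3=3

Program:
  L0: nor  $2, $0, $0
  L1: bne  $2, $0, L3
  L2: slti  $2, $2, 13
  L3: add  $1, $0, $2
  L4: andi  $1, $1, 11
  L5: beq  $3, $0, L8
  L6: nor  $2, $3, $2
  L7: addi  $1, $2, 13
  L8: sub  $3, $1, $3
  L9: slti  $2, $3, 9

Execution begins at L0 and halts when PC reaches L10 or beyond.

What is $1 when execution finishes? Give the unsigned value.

9

  step pc=0: nor  $2, $0, $0  regs=(0,5,65535,3)
  step pc=1: bne  $2, $0, L3  cond=T  regs=(0,5,65535,3)
  step pc=2: slti  $2, $2, 13  regs=(0,5,0,3)
  step pc=3: add  $1, $0, $2  regs=(0,0,0,3)
  step pc=4: andi  $1, $1, 11  regs=(0,0,0,3)
  step pc=5: beq  $3, $0, L8  cond=F  regs=(0,0,0,3)
  step pc=6: nor  $2, $3, $2  regs=(0,0,65532,3)
  step pc=7: addi  $1, $2, 13  regs=(0,9,65532,3)
  step pc=8: sub  $3, $1, $3  regs=(0,9,65532,6)
  step pc=9: slti  $2, $3, 9  regs=(0,9,1,6)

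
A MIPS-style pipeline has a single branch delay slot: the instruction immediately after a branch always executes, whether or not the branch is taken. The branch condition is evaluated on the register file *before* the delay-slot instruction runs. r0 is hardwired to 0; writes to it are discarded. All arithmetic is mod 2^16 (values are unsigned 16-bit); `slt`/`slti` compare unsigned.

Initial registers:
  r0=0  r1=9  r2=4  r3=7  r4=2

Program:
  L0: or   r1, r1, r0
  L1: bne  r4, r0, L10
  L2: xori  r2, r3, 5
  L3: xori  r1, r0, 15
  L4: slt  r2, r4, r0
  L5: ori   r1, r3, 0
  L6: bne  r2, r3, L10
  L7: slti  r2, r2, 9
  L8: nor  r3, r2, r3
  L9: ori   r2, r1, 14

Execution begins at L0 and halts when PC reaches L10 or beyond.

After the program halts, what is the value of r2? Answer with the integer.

2

#0 or   r1, r1, r0 ; 0/9/4/7/2
#1 bne  r4, r0, L10 ; 0/9/4/7/2 ; →target
#2 xori  r2, r3, 5 ; 0/9/2/7/2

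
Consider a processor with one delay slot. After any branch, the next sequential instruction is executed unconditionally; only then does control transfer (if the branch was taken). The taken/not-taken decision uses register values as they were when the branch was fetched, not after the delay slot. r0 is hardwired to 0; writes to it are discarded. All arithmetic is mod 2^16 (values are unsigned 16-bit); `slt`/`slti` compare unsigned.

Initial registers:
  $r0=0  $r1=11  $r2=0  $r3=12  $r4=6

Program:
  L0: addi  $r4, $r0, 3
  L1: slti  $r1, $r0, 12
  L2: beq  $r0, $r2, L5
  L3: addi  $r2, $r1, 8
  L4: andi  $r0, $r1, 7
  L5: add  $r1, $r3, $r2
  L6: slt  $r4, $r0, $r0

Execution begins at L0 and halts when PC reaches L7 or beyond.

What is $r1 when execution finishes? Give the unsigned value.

PC=0  addi  $r4, $r0, 3      | $r0=0 $r1=11 $r2=0 $r3=12 $r4=3
PC=1  slti  $r1, $r0, 12     | $r0=0 $r1=1 $r2=0 $r3=12 $r4=3
PC=2  beq  $r0, $r2, L5      | $r0=0 $r1=1 $r2=0 $r3=12 $r4=3  [TAKEN]
PC=3  addi  $r2, $r1, 8      | $r0=0 $r1=1 $r2=9 $r3=12 $r4=3
PC=5  add  $r1, $r3, $r2     | $r0=0 $r1=21 $r2=9 $r3=12 $r4=3
PC=6  slt  $r4, $r0, $r0     | $r0=0 $r1=21 $r2=9 $r3=12 $r4=0

21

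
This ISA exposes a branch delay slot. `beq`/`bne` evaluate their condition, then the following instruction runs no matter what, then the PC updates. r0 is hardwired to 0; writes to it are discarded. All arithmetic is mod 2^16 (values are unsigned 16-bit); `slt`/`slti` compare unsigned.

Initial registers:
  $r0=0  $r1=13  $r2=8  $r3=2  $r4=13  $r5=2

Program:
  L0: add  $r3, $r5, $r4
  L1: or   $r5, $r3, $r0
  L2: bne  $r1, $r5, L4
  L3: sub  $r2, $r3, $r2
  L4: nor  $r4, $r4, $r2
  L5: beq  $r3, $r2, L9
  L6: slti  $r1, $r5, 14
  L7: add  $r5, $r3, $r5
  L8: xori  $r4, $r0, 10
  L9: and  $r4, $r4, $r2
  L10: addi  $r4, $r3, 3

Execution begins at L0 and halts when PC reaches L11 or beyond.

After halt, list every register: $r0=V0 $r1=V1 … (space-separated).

$r0=0 $r1=0 $r2=7 $r3=15 $r4=18 $r5=30

PC=0  add  $r3, $r5, $r4     | $r0=0 $r1=13 $r2=8 $r3=15 $r4=13 $r5=2
PC=1  or   $r5, $r3, $r0     | $r0=0 $r1=13 $r2=8 $r3=15 $r4=13 $r5=15
PC=2  bne  $r1, $r5, L4      | $r0=0 $r1=13 $r2=8 $r3=15 $r4=13 $r5=15  [TAKEN]
PC=3  sub  $r2, $r3, $r2     | $r0=0 $r1=13 $r2=7 $r3=15 $r4=13 $r5=15
PC=4  nor  $r4, $r4, $r2     | $r0=0 $r1=13 $r2=7 $r3=15 $r4=65520 $r5=15
PC=5  beq  $r3, $r2, L9      | $r0=0 $r1=13 $r2=7 $r3=15 $r4=65520 $r5=15  [not taken]
PC=6  slti  $r1, $r5, 14     | $r0=0 $r1=0 $r2=7 $r3=15 $r4=65520 $r5=15
PC=7  add  $r5, $r3, $r5     | $r0=0 $r1=0 $r2=7 $r3=15 $r4=65520 $r5=30
PC=8  xori  $r4, $r0, 10     | $r0=0 $r1=0 $r2=7 $r3=15 $r4=10 $r5=30
PC=9  and  $r4, $r4, $r2     | $r0=0 $r1=0 $r2=7 $r3=15 $r4=2 $r5=30
PC=10 addi  $r4, $r3, 3      | $r0=0 $r1=0 $r2=7 $r3=15 $r4=18 $r5=30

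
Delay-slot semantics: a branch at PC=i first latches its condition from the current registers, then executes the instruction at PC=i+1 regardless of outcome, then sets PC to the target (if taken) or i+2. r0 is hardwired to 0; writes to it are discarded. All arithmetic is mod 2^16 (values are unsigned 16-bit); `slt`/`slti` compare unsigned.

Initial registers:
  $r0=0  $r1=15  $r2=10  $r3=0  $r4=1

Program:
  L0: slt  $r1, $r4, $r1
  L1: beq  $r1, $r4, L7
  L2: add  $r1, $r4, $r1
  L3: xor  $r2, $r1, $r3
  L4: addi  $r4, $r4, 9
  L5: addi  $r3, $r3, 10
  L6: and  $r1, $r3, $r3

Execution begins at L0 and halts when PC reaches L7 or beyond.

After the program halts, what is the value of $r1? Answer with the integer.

2

#0 slt  $r1, $r4, $r1 ; 0/1/10/0/1
#1 beq  $r1, $r4, L7 ; 0/1/10/0/1 ; →target
#2 add  $r1, $r4, $r1 ; 0/2/10/0/1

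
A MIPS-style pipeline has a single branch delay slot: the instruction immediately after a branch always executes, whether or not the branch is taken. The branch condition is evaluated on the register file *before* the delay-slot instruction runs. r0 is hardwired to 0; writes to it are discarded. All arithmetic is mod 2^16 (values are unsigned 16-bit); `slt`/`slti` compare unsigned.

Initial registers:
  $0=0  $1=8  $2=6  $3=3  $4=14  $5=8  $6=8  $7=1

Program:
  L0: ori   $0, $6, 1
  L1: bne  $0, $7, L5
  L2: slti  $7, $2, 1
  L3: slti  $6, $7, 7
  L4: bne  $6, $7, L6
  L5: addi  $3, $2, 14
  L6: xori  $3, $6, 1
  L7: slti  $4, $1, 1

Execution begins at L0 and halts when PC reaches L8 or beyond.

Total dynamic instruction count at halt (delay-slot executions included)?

[0] ori   $0, $6, 1  →  {$0:0, $1:8, $2:6, $3:3, $4:14, $5:8, $6:8, $7:1}
[1] bne  $0, $7, L5  →  {$0:0, $1:8, $2:6, $3:3, $4:14, $5:8, $6:8, $7:1}  ⟨branch taken⟩
[2] slti  $7, $2, 1  →  {$0:0, $1:8, $2:6, $3:3, $4:14, $5:8, $6:8, $7:0}
[5] addi  $3, $2, 14  →  {$0:0, $1:8, $2:6, $3:20, $4:14, $5:8, $6:8, $7:0}
[6] xori  $3, $6, 1  →  {$0:0, $1:8, $2:6, $3:9, $4:14, $5:8, $6:8, $7:0}
[7] slti  $4, $1, 1  →  {$0:0, $1:8, $2:6, $3:9, $4:0, $5:8, $6:8, $7:0}

6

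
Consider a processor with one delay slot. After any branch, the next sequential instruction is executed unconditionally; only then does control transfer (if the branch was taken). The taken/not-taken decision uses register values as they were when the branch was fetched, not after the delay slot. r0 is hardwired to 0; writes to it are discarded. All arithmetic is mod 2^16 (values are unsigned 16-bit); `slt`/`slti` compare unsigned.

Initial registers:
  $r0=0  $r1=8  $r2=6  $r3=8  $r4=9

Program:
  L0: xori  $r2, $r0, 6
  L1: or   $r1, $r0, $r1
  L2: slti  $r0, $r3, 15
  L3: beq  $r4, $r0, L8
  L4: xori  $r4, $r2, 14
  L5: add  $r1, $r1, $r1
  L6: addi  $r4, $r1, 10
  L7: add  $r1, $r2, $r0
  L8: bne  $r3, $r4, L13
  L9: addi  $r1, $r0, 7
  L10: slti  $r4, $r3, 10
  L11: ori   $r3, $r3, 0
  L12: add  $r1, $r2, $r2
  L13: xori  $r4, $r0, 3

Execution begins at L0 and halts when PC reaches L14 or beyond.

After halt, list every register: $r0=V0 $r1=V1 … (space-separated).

#0 xori  $r2, $r0, 6 ; 0/8/6/8/9
#1 or   $r1, $r0, $r1 ; 0/8/6/8/9
#2 slti  $r0, $r3, 15 ; 0/8/6/8/9
#3 beq  $r4, $r0, L8 ; 0/8/6/8/9 ; →fallthru
#4 xori  $r4, $r2, 14 ; 0/8/6/8/8
#5 add  $r1, $r1, $r1 ; 0/16/6/8/8
#6 addi  $r4, $r1, 10 ; 0/16/6/8/26
#7 add  $r1, $r2, $r0 ; 0/6/6/8/26
#8 bne  $r3, $r4, L13 ; 0/6/6/8/26 ; →target
#9 addi  $r1, $r0, 7 ; 0/7/6/8/26
#13 xori  $r4, $r0, 3 ; 0/7/6/8/3

$r0=0 $r1=7 $r2=6 $r3=8 $r4=3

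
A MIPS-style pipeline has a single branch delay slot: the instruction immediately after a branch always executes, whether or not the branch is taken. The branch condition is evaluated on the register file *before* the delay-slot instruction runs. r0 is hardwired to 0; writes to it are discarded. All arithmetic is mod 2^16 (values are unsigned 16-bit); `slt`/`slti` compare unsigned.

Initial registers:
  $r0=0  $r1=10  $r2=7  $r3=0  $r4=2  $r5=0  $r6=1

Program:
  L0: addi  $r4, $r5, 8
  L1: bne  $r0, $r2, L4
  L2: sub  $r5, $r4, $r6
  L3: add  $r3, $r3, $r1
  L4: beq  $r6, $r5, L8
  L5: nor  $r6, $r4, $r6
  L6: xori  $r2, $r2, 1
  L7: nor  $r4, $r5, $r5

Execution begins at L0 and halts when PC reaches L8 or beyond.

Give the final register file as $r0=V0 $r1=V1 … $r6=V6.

$r0=0 $r1=10 $r2=6 $r3=0 $r4=65528 $r5=7 $r6=65526

#0 addi  $r4, $r5, 8 ; 0/10/7/0/8/0/1
#1 bne  $r0, $r2, L4 ; 0/10/7/0/8/0/1 ; →target
#2 sub  $r5, $r4, $r6 ; 0/10/7/0/8/7/1
#4 beq  $r6, $r5, L8 ; 0/10/7/0/8/7/1 ; →fallthru
#5 nor  $r6, $r4, $r6 ; 0/10/7/0/8/7/65526
#6 xori  $r2, $r2, 1 ; 0/10/6/0/8/7/65526
#7 nor  $r4, $r5, $r5 ; 0/10/6/0/65528/7/65526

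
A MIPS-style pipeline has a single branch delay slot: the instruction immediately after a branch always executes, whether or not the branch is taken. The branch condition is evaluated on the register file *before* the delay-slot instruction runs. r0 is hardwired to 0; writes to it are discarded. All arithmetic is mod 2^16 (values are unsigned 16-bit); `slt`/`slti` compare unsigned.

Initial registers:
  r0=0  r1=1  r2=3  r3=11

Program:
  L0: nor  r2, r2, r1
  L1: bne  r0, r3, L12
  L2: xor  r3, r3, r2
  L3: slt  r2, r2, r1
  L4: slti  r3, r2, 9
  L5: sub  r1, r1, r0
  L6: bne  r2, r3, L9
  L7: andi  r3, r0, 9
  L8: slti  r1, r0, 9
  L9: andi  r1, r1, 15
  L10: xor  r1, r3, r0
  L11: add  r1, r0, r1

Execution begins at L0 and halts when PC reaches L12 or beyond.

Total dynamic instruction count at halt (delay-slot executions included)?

3

#0 nor  r2, r2, r1 ; 0/1/65532/11
#1 bne  r0, r3, L12 ; 0/1/65532/11 ; →target
#2 xor  r3, r3, r2 ; 0/1/65532/65527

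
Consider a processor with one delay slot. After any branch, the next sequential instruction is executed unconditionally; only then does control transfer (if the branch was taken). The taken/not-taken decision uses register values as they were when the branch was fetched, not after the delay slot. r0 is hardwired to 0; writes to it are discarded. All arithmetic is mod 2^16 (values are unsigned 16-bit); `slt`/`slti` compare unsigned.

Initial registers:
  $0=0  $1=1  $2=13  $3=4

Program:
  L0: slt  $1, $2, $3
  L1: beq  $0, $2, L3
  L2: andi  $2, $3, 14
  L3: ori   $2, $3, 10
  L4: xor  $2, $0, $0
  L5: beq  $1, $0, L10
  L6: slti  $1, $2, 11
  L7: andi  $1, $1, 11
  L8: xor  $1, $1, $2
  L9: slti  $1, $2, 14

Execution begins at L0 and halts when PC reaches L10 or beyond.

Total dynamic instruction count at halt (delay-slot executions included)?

7

  step pc=0: slt  $1, $2, $3  regs=(0,0,13,4)
  step pc=1: beq  $0, $2, L3  cond=F  regs=(0,0,13,4)
  step pc=2: andi  $2, $3, 14  regs=(0,0,4,4)
  step pc=3: ori   $2, $3, 10  regs=(0,0,14,4)
  step pc=4: xor  $2, $0, $0  regs=(0,0,0,4)
  step pc=5: beq  $1, $0, L10  cond=T  regs=(0,0,0,4)
  step pc=6: slti  $1, $2, 11  regs=(0,1,0,4)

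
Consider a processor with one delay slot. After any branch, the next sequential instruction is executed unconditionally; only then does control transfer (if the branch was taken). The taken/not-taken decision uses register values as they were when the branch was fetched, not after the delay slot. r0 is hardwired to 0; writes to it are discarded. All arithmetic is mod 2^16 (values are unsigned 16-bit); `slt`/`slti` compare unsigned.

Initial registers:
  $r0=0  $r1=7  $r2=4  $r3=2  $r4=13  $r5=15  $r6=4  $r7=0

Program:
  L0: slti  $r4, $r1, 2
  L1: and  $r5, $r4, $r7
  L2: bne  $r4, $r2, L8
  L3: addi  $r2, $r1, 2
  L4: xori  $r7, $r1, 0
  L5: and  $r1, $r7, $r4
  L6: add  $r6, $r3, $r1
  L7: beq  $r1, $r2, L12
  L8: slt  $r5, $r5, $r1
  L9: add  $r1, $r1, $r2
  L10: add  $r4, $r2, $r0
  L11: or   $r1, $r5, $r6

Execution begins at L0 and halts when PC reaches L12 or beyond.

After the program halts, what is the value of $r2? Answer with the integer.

9

[0] slti  $r4, $r1, 2  →  {$r0:0, $r1:7, $r2:4, $r3:2, $r4:0, $r5:15, $r6:4, $r7:0}
[1] and  $r5, $r4, $r7  →  {$r0:0, $r1:7, $r2:4, $r3:2, $r4:0, $r5:0, $r6:4, $r7:0}
[2] bne  $r4, $r2, L8  →  {$r0:0, $r1:7, $r2:4, $r3:2, $r4:0, $r5:0, $r6:4, $r7:0}  ⟨branch taken⟩
[3] addi  $r2, $r1, 2  →  {$r0:0, $r1:7, $r2:9, $r3:2, $r4:0, $r5:0, $r6:4, $r7:0}
[8] slt  $r5, $r5, $r1  →  {$r0:0, $r1:7, $r2:9, $r3:2, $r4:0, $r5:1, $r6:4, $r7:0}
[9] add  $r1, $r1, $r2  →  {$r0:0, $r1:16, $r2:9, $r3:2, $r4:0, $r5:1, $r6:4, $r7:0}
[10] add  $r4, $r2, $r0  →  {$r0:0, $r1:16, $r2:9, $r3:2, $r4:9, $r5:1, $r6:4, $r7:0}
[11] or   $r1, $r5, $r6  →  {$r0:0, $r1:5, $r2:9, $r3:2, $r4:9, $r5:1, $r6:4, $r7:0}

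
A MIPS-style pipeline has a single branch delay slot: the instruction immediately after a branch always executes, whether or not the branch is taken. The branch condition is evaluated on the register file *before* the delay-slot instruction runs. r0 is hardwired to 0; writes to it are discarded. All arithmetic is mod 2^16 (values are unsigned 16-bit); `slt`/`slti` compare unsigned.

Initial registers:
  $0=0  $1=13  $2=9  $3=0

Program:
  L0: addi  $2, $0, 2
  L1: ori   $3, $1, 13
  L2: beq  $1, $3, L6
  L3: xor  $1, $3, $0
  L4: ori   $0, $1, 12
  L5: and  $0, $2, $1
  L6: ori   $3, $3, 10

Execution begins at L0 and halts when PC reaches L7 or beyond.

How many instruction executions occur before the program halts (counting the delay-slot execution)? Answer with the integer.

5

PC=0  addi  $2, $0, 2        | $0=0 $1=13 $2=2 $3=0
PC=1  ori   $3, $1, 13       | $0=0 $1=13 $2=2 $3=13
PC=2  beq  $1, $3, L6        | $0=0 $1=13 $2=2 $3=13  [TAKEN]
PC=3  xor  $1, $3, $0        | $0=0 $1=13 $2=2 $3=13
PC=6  ori   $3, $3, 10       | $0=0 $1=13 $2=2 $3=15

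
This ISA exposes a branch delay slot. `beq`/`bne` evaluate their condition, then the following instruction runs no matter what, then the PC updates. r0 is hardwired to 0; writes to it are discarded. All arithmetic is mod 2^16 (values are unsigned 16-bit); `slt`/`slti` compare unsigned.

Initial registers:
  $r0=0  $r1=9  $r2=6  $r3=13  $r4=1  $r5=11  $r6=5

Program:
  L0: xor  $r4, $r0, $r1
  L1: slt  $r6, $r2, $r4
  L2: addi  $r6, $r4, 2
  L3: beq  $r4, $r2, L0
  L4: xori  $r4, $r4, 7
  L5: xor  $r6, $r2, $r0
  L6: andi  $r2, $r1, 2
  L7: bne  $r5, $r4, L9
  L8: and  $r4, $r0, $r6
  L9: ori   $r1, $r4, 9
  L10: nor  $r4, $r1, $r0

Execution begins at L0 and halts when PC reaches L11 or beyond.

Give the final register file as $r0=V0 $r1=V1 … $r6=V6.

$r0=0 $r1=9 $r2=0 $r3=13 $r4=65526 $r5=11 $r6=6

  step pc=0: xor  $r4, $r0, $r1  regs=(0,9,6,13,9,11,5)
  step pc=1: slt  $r6, $r2, $r4  regs=(0,9,6,13,9,11,1)
  step pc=2: addi  $r6, $r4, 2  regs=(0,9,6,13,9,11,11)
  step pc=3: beq  $r4, $r2, L0  cond=F  regs=(0,9,6,13,9,11,11)
  step pc=4: xori  $r4, $r4, 7  regs=(0,9,6,13,14,11,11)
  step pc=5: xor  $r6, $r2, $r0  regs=(0,9,6,13,14,11,6)
  step pc=6: andi  $r2, $r1, 2  regs=(0,9,0,13,14,11,6)
  step pc=7: bne  $r5, $r4, L9  cond=T  regs=(0,9,0,13,14,11,6)
  step pc=8: and  $r4, $r0, $r6  regs=(0,9,0,13,0,11,6)
  step pc=9: ori   $r1, $r4, 9  regs=(0,9,0,13,0,11,6)
  step pc=10: nor  $r4, $r1, $r0  regs=(0,9,0,13,65526,11,6)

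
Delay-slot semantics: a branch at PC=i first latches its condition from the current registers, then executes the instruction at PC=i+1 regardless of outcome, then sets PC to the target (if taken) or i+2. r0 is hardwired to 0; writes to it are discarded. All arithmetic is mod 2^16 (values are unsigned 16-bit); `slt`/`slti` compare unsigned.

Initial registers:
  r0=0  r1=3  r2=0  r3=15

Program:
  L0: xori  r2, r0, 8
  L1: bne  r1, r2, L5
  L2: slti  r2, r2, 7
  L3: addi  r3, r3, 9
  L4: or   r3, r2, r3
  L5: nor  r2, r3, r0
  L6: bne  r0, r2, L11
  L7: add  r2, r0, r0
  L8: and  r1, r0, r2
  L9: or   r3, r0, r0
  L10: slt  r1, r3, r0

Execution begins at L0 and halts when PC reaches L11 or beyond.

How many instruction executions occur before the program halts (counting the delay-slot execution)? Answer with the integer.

6

PC=0  xori  r2, r0, 8        | r0=0 r1=3 r2=8 r3=15
PC=1  bne  r1, r2, L5        | r0=0 r1=3 r2=8 r3=15  [TAKEN]
PC=2  slti  r2, r2, 7        | r0=0 r1=3 r2=0 r3=15
PC=5  nor  r2, r3, r0        | r0=0 r1=3 r2=65520 r3=15
PC=6  bne  r0, r2, L11       | r0=0 r1=3 r2=65520 r3=15  [TAKEN]
PC=7  add  r2, r0, r0        | r0=0 r1=3 r2=0 r3=15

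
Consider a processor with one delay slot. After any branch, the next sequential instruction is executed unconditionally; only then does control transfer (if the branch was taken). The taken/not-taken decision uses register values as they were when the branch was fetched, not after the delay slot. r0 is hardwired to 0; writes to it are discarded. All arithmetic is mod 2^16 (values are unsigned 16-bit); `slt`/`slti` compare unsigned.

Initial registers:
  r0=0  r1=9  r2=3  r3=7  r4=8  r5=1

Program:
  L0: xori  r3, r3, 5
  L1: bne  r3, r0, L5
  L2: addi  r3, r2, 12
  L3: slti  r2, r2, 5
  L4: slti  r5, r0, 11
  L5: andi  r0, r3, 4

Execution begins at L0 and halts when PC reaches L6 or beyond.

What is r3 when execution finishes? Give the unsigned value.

15

[0] xori  r3, r3, 5  →  {r0:0, r1:9, r2:3, r3:2, r4:8, r5:1}
[1] bne  r3, r0, L5  →  {r0:0, r1:9, r2:3, r3:2, r4:8, r5:1}  ⟨branch taken⟩
[2] addi  r3, r2, 12  →  {r0:0, r1:9, r2:3, r3:15, r4:8, r5:1}
[5] andi  r0, r3, 4  →  {r0:0, r1:9, r2:3, r3:15, r4:8, r5:1}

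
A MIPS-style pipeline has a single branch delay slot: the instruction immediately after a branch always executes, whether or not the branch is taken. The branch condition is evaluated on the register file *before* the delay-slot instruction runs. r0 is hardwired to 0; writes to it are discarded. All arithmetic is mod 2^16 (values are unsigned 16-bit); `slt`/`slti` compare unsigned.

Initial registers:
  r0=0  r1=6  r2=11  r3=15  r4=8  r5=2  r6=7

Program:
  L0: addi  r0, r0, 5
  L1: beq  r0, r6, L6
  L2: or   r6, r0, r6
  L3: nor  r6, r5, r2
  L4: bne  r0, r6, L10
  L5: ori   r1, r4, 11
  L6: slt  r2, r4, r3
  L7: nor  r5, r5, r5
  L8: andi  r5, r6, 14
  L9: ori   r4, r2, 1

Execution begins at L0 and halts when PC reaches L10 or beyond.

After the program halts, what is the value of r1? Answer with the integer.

[0] addi  r0, r0, 5  →  {r0:0, r1:6, r2:11, r3:15, r4:8, r5:2, r6:7}
[1] beq  r0, r6, L6  →  {r0:0, r1:6, r2:11, r3:15, r4:8, r5:2, r6:7}  ⟨branch fallthrough⟩
[2] or   r6, r0, r6  →  {r0:0, r1:6, r2:11, r3:15, r4:8, r5:2, r6:7}
[3] nor  r6, r5, r2  →  {r0:0, r1:6, r2:11, r3:15, r4:8, r5:2, r6:65524}
[4] bne  r0, r6, L10  →  {r0:0, r1:6, r2:11, r3:15, r4:8, r5:2, r6:65524}  ⟨branch taken⟩
[5] ori   r1, r4, 11  →  {r0:0, r1:11, r2:11, r3:15, r4:8, r5:2, r6:65524}

11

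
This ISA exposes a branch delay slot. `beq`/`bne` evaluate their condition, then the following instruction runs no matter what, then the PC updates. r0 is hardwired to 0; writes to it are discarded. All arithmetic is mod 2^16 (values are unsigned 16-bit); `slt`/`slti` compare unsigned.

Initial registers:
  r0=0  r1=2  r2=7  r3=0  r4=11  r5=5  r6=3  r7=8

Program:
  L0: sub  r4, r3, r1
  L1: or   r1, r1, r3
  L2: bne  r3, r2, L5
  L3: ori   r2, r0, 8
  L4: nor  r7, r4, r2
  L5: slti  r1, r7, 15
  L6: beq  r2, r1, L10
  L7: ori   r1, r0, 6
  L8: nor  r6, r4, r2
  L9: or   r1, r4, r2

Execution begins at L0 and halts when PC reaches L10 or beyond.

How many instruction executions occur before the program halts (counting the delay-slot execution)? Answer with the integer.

[0] sub  r4, r3, r1  →  {r0:0, r1:2, r2:7, r3:0, r4:65534, r5:5, r6:3, r7:8}
[1] or   r1, r1, r3  →  {r0:0, r1:2, r2:7, r3:0, r4:65534, r5:5, r6:3, r7:8}
[2] bne  r3, r2, L5  →  {r0:0, r1:2, r2:7, r3:0, r4:65534, r5:5, r6:3, r7:8}  ⟨branch taken⟩
[3] ori   r2, r0, 8  →  {r0:0, r1:2, r2:8, r3:0, r4:65534, r5:5, r6:3, r7:8}
[5] slti  r1, r7, 15  →  {r0:0, r1:1, r2:8, r3:0, r4:65534, r5:5, r6:3, r7:8}
[6] beq  r2, r1, L10  →  {r0:0, r1:1, r2:8, r3:0, r4:65534, r5:5, r6:3, r7:8}  ⟨branch fallthrough⟩
[7] ori   r1, r0, 6  →  {r0:0, r1:6, r2:8, r3:0, r4:65534, r5:5, r6:3, r7:8}
[8] nor  r6, r4, r2  →  {r0:0, r1:6, r2:8, r3:0, r4:65534, r5:5, r6:1, r7:8}
[9] or   r1, r4, r2  →  {r0:0, r1:65534, r2:8, r3:0, r4:65534, r5:5, r6:1, r7:8}

9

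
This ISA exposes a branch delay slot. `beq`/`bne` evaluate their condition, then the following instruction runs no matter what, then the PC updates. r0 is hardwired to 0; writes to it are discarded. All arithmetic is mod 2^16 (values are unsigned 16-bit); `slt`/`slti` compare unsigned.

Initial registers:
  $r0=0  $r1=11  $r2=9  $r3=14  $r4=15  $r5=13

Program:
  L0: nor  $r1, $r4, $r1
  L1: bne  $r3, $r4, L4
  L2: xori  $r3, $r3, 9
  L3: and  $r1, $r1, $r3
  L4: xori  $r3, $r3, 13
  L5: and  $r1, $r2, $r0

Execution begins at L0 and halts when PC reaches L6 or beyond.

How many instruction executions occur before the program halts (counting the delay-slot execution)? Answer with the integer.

[0] nor  $r1, $r4, $r1  →  {$r0:0, $r1:65520, $r2:9, $r3:14, $r4:15, $r5:13}
[1] bne  $r3, $r4, L4  →  {$r0:0, $r1:65520, $r2:9, $r3:14, $r4:15, $r5:13}  ⟨branch taken⟩
[2] xori  $r3, $r3, 9  →  {$r0:0, $r1:65520, $r2:9, $r3:7, $r4:15, $r5:13}
[4] xori  $r3, $r3, 13  →  {$r0:0, $r1:65520, $r2:9, $r3:10, $r4:15, $r5:13}
[5] and  $r1, $r2, $r0  →  {$r0:0, $r1:0, $r2:9, $r3:10, $r4:15, $r5:13}

5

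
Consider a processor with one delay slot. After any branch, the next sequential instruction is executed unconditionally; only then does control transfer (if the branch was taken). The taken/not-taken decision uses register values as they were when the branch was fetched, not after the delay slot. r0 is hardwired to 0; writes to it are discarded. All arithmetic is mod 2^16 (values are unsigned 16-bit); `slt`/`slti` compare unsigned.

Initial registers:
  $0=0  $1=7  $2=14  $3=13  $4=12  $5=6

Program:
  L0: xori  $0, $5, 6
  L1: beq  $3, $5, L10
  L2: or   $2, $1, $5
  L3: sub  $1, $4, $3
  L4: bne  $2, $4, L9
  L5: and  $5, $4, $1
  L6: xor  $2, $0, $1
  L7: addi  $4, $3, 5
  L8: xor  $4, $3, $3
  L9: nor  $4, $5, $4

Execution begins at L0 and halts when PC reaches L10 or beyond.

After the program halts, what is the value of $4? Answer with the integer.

65523

[0] xori  $0, $5, 6  →  {$0:0, $1:7, $2:14, $3:13, $4:12, $5:6}
[1] beq  $3, $5, L10  →  {$0:0, $1:7, $2:14, $3:13, $4:12, $5:6}  ⟨branch fallthrough⟩
[2] or   $2, $1, $5  →  {$0:0, $1:7, $2:7, $3:13, $4:12, $5:6}
[3] sub  $1, $4, $3  →  {$0:0, $1:65535, $2:7, $3:13, $4:12, $5:6}
[4] bne  $2, $4, L9  →  {$0:0, $1:65535, $2:7, $3:13, $4:12, $5:6}  ⟨branch taken⟩
[5] and  $5, $4, $1  →  {$0:0, $1:65535, $2:7, $3:13, $4:12, $5:12}
[9] nor  $4, $5, $4  →  {$0:0, $1:65535, $2:7, $3:13, $4:65523, $5:12}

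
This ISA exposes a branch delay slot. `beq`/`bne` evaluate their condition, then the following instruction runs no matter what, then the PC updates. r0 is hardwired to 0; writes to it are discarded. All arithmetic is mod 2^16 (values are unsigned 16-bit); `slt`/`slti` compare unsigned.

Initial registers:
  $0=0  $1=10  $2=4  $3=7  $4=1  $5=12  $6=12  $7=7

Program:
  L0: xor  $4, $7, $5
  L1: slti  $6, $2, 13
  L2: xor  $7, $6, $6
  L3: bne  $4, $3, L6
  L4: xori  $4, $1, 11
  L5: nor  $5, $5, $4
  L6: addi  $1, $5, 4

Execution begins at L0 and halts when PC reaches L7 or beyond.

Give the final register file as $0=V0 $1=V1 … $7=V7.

$0=0 $1=16 $2=4 $3=7 $4=1 $5=12 $6=1 $7=0

PC=0  xor  $4, $7, $5        | $0=0 $1=10 $2=4 $3=7 $4=11 $5=12 $6=12 $7=7
PC=1  slti  $6, $2, 13       | $0=0 $1=10 $2=4 $3=7 $4=11 $5=12 $6=1 $7=7
PC=2  xor  $7, $6, $6        | $0=0 $1=10 $2=4 $3=7 $4=11 $5=12 $6=1 $7=0
PC=3  bne  $4, $3, L6        | $0=0 $1=10 $2=4 $3=7 $4=11 $5=12 $6=1 $7=0  [TAKEN]
PC=4  xori  $4, $1, 11       | $0=0 $1=10 $2=4 $3=7 $4=1 $5=12 $6=1 $7=0
PC=6  addi  $1, $5, 4        | $0=0 $1=16 $2=4 $3=7 $4=1 $5=12 $6=1 $7=0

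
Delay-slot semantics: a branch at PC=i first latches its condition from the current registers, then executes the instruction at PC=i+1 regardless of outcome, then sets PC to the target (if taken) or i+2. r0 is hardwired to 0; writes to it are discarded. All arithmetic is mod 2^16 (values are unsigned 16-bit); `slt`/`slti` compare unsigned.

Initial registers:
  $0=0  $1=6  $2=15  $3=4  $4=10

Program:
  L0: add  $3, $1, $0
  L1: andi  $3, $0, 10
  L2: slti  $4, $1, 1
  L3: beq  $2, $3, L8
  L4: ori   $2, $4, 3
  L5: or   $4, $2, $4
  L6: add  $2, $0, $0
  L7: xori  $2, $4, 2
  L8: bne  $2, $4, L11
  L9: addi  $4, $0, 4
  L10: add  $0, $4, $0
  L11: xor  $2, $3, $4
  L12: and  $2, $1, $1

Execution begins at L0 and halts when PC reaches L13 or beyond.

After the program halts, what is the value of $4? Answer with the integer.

4

[0] add  $3, $1, $0  →  {$0:0, $1:6, $2:15, $3:6, $4:10}
[1] andi  $3, $0, 10  →  {$0:0, $1:6, $2:15, $3:0, $4:10}
[2] slti  $4, $1, 1  →  {$0:0, $1:6, $2:15, $3:0, $4:0}
[3] beq  $2, $3, L8  →  {$0:0, $1:6, $2:15, $3:0, $4:0}  ⟨branch fallthrough⟩
[4] ori   $2, $4, 3  →  {$0:0, $1:6, $2:3, $3:0, $4:0}
[5] or   $4, $2, $4  →  {$0:0, $1:6, $2:3, $3:0, $4:3}
[6] add  $2, $0, $0  →  {$0:0, $1:6, $2:0, $3:0, $4:3}
[7] xori  $2, $4, 2  →  {$0:0, $1:6, $2:1, $3:0, $4:3}
[8] bne  $2, $4, L11  →  {$0:0, $1:6, $2:1, $3:0, $4:3}  ⟨branch taken⟩
[9] addi  $4, $0, 4  →  {$0:0, $1:6, $2:1, $3:0, $4:4}
[11] xor  $2, $3, $4  →  {$0:0, $1:6, $2:4, $3:0, $4:4}
[12] and  $2, $1, $1  →  {$0:0, $1:6, $2:6, $3:0, $4:4}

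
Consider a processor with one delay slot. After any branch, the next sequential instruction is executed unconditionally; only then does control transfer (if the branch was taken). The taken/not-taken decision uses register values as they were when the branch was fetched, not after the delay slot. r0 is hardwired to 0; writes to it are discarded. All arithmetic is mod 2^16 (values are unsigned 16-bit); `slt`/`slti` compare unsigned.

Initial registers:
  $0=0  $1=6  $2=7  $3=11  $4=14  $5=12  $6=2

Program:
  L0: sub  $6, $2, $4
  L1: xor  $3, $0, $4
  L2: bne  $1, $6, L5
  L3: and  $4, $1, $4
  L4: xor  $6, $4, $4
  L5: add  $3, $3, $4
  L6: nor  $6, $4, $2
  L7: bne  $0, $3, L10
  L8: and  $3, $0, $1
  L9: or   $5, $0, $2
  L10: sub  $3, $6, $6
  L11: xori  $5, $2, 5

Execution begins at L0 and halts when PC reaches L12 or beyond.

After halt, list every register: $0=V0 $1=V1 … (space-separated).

$0=0 $1=6 $2=7 $3=0 $4=6 $5=2 $6=65528

  step pc=0: sub  $6, $2, $4  regs=(0,6,7,11,14,12,65529)
  step pc=1: xor  $3, $0, $4  regs=(0,6,7,14,14,12,65529)
  step pc=2: bne  $1, $6, L5  cond=T  regs=(0,6,7,14,14,12,65529)
  step pc=3: and  $4, $1, $4  regs=(0,6,7,14,6,12,65529)
  step pc=5: add  $3, $3, $4  regs=(0,6,7,20,6,12,65529)
  step pc=6: nor  $6, $4, $2  regs=(0,6,7,20,6,12,65528)
  step pc=7: bne  $0, $3, L10  cond=T  regs=(0,6,7,20,6,12,65528)
  step pc=8: and  $3, $0, $1  regs=(0,6,7,0,6,12,65528)
  step pc=10: sub  $3, $6, $6  regs=(0,6,7,0,6,12,65528)
  step pc=11: xori  $5, $2, 5  regs=(0,6,7,0,6,2,65528)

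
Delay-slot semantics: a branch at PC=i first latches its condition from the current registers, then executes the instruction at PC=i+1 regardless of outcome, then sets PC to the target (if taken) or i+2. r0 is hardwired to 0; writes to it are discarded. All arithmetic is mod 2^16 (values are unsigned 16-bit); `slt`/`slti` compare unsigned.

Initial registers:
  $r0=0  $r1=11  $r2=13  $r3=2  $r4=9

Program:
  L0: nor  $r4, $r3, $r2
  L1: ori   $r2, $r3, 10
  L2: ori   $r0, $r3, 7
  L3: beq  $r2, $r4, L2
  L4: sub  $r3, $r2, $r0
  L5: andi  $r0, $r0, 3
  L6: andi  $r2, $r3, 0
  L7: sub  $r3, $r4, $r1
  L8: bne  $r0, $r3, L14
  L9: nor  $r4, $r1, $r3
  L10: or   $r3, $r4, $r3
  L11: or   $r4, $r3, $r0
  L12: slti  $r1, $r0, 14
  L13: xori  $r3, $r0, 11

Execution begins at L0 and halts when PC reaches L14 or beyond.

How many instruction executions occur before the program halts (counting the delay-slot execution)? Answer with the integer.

[0] nor  $r4, $r3, $r2  →  {$r0:0, $r1:11, $r2:13, $r3:2, $r4:65520}
[1] ori   $r2, $r3, 10  →  {$r0:0, $r1:11, $r2:10, $r3:2, $r4:65520}
[2] ori   $r0, $r3, 7  →  {$r0:0, $r1:11, $r2:10, $r3:2, $r4:65520}
[3] beq  $r2, $r4, L2  →  {$r0:0, $r1:11, $r2:10, $r3:2, $r4:65520}  ⟨branch fallthrough⟩
[4] sub  $r3, $r2, $r0  →  {$r0:0, $r1:11, $r2:10, $r3:10, $r4:65520}
[5] andi  $r0, $r0, 3  →  {$r0:0, $r1:11, $r2:10, $r3:10, $r4:65520}
[6] andi  $r2, $r3, 0  →  {$r0:0, $r1:11, $r2:0, $r3:10, $r4:65520}
[7] sub  $r3, $r4, $r1  →  {$r0:0, $r1:11, $r2:0, $r3:65509, $r4:65520}
[8] bne  $r0, $r3, L14  →  {$r0:0, $r1:11, $r2:0, $r3:65509, $r4:65520}  ⟨branch taken⟩
[9] nor  $r4, $r1, $r3  →  {$r0:0, $r1:11, $r2:0, $r3:65509, $r4:16}

10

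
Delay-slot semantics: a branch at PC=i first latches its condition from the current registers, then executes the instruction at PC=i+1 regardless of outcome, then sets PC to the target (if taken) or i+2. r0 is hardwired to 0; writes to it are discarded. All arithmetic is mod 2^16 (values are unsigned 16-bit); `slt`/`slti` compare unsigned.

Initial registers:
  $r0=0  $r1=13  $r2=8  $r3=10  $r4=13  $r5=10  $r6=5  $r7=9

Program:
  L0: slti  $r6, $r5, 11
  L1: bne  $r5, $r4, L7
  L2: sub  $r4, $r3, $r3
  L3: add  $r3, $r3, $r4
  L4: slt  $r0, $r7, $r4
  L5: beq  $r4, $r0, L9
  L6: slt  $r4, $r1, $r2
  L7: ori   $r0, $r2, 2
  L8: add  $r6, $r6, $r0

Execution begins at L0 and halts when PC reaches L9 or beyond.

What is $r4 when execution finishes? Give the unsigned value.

PC=0  slti  $r6, $r5, 11     | $r0=0 $r1=13 $r2=8 $r3=10 $r4=13 $r5=10 $r6=1 $r7=9
PC=1  bne  $r5, $r4, L7      | $r0=0 $r1=13 $r2=8 $r3=10 $r4=13 $r5=10 $r6=1 $r7=9  [TAKEN]
PC=2  sub  $r4, $r3, $r3     | $r0=0 $r1=13 $r2=8 $r3=10 $r4=0 $r5=10 $r6=1 $r7=9
PC=7  ori   $r0, $r2, 2      | $r0=0 $r1=13 $r2=8 $r3=10 $r4=0 $r5=10 $r6=1 $r7=9
PC=8  add  $r6, $r6, $r0     | $r0=0 $r1=13 $r2=8 $r3=10 $r4=0 $r5=10 $r6=1 $r7=9

0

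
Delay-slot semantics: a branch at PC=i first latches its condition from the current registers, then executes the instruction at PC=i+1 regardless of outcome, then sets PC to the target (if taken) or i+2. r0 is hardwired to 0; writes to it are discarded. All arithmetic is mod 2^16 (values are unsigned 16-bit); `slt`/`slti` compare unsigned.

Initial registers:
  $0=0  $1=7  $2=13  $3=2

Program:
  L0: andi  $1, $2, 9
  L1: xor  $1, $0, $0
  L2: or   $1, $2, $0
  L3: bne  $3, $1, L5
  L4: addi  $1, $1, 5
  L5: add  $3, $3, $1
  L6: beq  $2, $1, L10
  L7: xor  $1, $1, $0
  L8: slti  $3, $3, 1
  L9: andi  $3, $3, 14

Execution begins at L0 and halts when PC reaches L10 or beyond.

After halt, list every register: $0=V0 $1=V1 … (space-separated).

$0=0 $1=18 $2=13 $3=0

  step pc=0: andi  $1, $2, 9  regs=(0,9,13,2)
  step pc=1: xor  $1, $0, $0  regs=(0,0,13,2)
  step pc=2: or   $1, $2, $0  regs=(0,13,13,2)
  step pc=3: bne  $3, $1, L5  cond=T  regs=(0,13,13,2)
  step pc=4: addi  $1, $1, 5  regs=(0,18,13,2)
  step pc=5: add  $3, $3, $1  regs=(0,18,13,20)
  step pc=6: beq  $2, $1, L10  cond=F  regs=(0,18,13,20)
  step pc=7: xor  $1, $1, $0  regs=(0,18,13,20)
  step pc=8: slti  $3, $3, 1  regs=(0,18,13,0)
  step pc=9: andi  $3, $3, 14  regs=(0,18,13,0)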